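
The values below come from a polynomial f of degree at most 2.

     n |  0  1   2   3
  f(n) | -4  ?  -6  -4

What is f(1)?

On equispaced nodes a degree-2 polynomial has vanishing third forward difference, so
  - f(0) + 3·f(1) - 3·f(2) + f(3) = 0.
Substituting the known values and solving for f(1):
  3·f(1) = -18
  f(1) = -6.

-6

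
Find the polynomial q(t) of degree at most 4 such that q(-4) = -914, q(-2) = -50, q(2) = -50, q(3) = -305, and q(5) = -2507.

q(t) = -4t^4 - t^3 + 4t^2 + 4t - 2

Using the Lagrange interpolation formula with nodes -4, -2, 2, 3, 5:
  L_0(t) = (t + 2)(t - 2)(t - 3)(t - 5) / 756
  L_1(t) = (t + 4)(t - 2)(t - 3)(t - 5) / -280
  L_2(t) = (t + 4)(t + 2)(t - 3)(t - 5) / 72
  L_3(t) = (t + 4)(t + 2)(t - 2)(t - 5) / -70
  L_4(t) = (t + 4)(t + 2)(t - 2)(t - 3) / 378
Then q(t) = -914·L_0(t) - 50·L_1(t) - 50·L_2(t) - 305·L_3(t) - 2507·L_4(t).
Expanding and collecting terms gives q(t) = -4t⁴ - t³ + 4t² + 4t - 2.
Check: q(2) = -50. ✓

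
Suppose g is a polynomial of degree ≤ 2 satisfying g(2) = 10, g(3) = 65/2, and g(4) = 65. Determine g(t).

Write g(t) = at^2 + bt + c. Substituting each data point gives a linear system:
  4a + 2b + c = 10
  9a + 3b + c = 65/2
  16a + 4b + c = 65
Solving the system yields a = 5, b = -5/2, c = -5.
So g(t) = 5t^2 - (5/2)t - 5.
Check: g(2) = 10. ✓

g(t) = 5t^2 - (5/2)t - 5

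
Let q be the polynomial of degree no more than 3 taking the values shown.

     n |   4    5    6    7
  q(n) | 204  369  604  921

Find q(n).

Write q(n) = an^3 + bn^2 + cn + d. Substituting each data point gives a linear system:
  64a + 16b + 4c + d = 204
  125a + 25b + 5c + d = 369
  216a + 36b + 6c + d = 604
  343a + 49b + 7c + d = 921
Solving the system yields a = 2, b = 5, c = -2, d = 4.
So q(n) = 2n^3 + 5n^2 - 2n + 4.
Check: q(7) = 921. ✓

q(n) = 2n^3 + 5n^2 - 2n + 4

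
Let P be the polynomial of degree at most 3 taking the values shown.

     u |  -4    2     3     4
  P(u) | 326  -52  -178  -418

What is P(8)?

Write P(u) = au^3 + bu^2 + cu + d. Substituting each data point gives a linear system:
  -64a + 16b - 4c + d = 326
  8a + 4b + 2c + d = -52
  27a + 9b + 3c + d = -178
  64a + 16b + 4c + d = -418
Solving the system yields a = -6, b = -3, c = 3, d = 2.
So P(u) = -6u^3 - 3u^2 + 3u + 2.
Then P(8) = -3238.

-3238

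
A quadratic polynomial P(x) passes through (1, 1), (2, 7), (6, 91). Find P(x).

P(x) = 3x^2 - 3x + 1

Using the Lagrange interpolation formula with nodes 1, 2, 6:
  L_0(x) = (x - 2)(x - 6) / 5
  L_1(x) = (x - 1)(x - 6) / -4
  L_2(x) = (x - 1)(x - 2) / 20
Then P(x) = 1·L_0(x) + 7·L_1(x) + 91·L_2(x).
Expanding and collecting terms gives P(x) = 3x^2 - 3x + 1.
Check: P(2) = 7. ✓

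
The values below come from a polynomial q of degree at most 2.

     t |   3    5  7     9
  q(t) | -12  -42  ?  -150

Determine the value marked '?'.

On equispaced nodes a degree-2 polynomial has vanishing third forward difference, so
  - q(3) + 3·q(5) - 3·q(7) + q(9) = 0.
Substituting the known values and solving for q(7):
  -3·q(7) = 264
  q(7) = -88.

-88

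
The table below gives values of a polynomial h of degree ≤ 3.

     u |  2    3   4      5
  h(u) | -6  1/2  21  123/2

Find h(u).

h(u) = u^3 - 2u^2 - (5/2)u - 1

Write h(u) = au^3 + bu^2 + cu + d. Substituting each data point gives a linear system:
  8a + 4b + 2c + d = -6
  27a + 9b + 3c + d = 1/2
  64a + 16b + 4c + d = 21
  125a + 25b + 5c + d = 123/2
Solving the system yields a = 1, b = -2, c = -5/2, d = -1.
So h(u) = u³ - 2u² - (5/2)u - 1.
Check: h(3) = 1/2. ✓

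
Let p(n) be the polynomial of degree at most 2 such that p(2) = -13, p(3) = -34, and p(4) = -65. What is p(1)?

-2

Forward differences of the values at n = 2, 3, 4:
  p  : -13  -34  -65
  Δ  : -21  -31
  Δ^2: -10
The second differences are constant, confirming degree 2.
Interpolating (Newton forward form) and evaluating at n = 1 gives p(1) = -2.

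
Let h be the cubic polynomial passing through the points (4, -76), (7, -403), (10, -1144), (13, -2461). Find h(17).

Forward differences of the values at x = 4, 7, 10, 13:
  h  : -76  -403  -1144  -2461
  Δ  : -327  -741  -1317
  Δ^2: -414  -576
  Δ^3: -162
The third differences are constant, confirming degree 3.
Interpolating (Newton forward form) and evaluating at x = 17 gives h(17) = -5393.

-5393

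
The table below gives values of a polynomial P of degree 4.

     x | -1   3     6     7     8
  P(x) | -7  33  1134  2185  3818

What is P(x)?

P(x) = x^4 - 4x^2 - 2x - 6

Using the Lagrange interpolation formula with nodes -1, 3, 6, 7, 8:
  L_0(x) = (x - 3)(x - 6)(x - 7)(x - 8) / 2016
  L_1(x) = (x + 1)(x - 6)(x - 7)(x - 8) / -240
  L_2(x) = (x + 1)(x - 3)(x - 7)(x - 8) / 42
  L_3(x) = (x + 1)(x - 3)(x - 6)(x - 8) / -32
  L_4(x) = (x + 1)(x - 3)(x - 6)(x - 7) / 90
Then P(x) = -7·L_0(x) + 33·L_1(x) + 1134·L_2(x) + 2185·L_3(x) + 3818·L_4(x).
Expanding and collecting terms gives P(x) = x^4 - 4x^2 - 2x - 6.
Check: P(3) = 33. ✓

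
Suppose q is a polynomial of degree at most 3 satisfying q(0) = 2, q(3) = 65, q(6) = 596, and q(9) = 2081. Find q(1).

Write q(t) = at^3 + bt^2 + ct + d. Substituting each data point gives a linear system:
  d = 2
  27a + 9b + 3c + d = 65
  216a + 36b + 6c + d = 596
  729a + 81b + 9c + d = 2081
Solving the system yields a = 3, b = -1, c = -3, d = 2.
So q(t) = 3t^3 - t^2 - 3t + 2.
Then q(1) = 1.

1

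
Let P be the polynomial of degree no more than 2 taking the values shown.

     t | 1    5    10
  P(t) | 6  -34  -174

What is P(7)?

-78

Using the Lagrange interpolation formula with nodes 1, 5, 10:
  L_0(t) = (t - 5)(t - 10) / 36
  L_1(t) = (t - 1)(t - 10) / -20
  L_2(t) = (t - 1)(t - 5) / 45
Then P(t) = 6·L_0(t) - 34·L_1(t) - 174·L_2(t).
Expanding and collecting terms gives P(t) = -2t² + 2t + 6.
Evaluating at t = 7: P(7) = -78.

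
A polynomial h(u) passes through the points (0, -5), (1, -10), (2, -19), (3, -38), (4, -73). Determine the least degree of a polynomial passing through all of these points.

Forward differences of the values at u = 0, 1, 2, 3, 4:
  h  : -5  -10  -19  -38  -73
  Δ  : -5  -9  -19  -35
  Δ^2: -4  -10  -16
  Δ^3: -6  -6
  Δ^4: 0
The third differences are constant (-6) and nonzero, while all higher differences vanish, so the minimal degree is 3.

3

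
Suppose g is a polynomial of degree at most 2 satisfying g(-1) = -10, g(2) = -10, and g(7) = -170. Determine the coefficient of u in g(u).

4

Write g(u) = au^2 + bu + c. Substituting each data point gives a linear system:
  a - b + c = -10
  4a + 2b + c = -10
  49a + 7b + c = -170
Solving the system yields a = -4, b = 4, c = -2.
So g(u) = -4u^2 + 4u - 2.
The coefficient of u is 4.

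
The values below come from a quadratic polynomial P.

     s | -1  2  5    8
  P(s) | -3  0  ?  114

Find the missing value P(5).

39

On equispaced nodes a degree-2 polynomial has vanishing third forward difference, so
  - P(-1) + 3·P(2) - 3·P(5) + P(8) = 0.
Substituting the known values and solving for P(5):
  -3·P(5) = -117
  P(5) = 39.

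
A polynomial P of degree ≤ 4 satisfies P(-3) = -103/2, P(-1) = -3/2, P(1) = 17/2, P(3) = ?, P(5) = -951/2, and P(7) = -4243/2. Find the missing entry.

The 5 known points determine the degree-4 polynomial uniquely.
Write P(s) = as^4 + bs^3 + cs^2 + ds + e. Substituting each data point gives a linear system:
  81a - 27b + 9c - 3d + e = -103/2
  a - b + c - d + e = -3/2
  a + b + c + d + e = 17/2
  625a + 125b + 25c + 5d + e = -951/2
  2401a + 343b + 49c + 7d + e = -4243/2
Solving the system yields a = -1, b = 0, c = 5, d = 5, e = -1/2.
So P(s) = -s^4 + 5s^2 + 5s - 1/2.
Then P(3) = -43/2.

-43/2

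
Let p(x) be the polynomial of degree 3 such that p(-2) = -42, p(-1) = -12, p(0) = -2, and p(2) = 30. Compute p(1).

6

Write p(x) = ax^3 + bx^2 + cx + d. Substituting each data point gives a linear system:
  -8a + 4b - 2c + d = -42
  -a + b - c + d = -12
  d = -2
  8a + 4b + 2c + d = 30
Solving the system yields a = 3, b = -1, c = 6, d = -2.
So p(x) = 3x³ - x² + 6x - 2.
Then p(1) = 6.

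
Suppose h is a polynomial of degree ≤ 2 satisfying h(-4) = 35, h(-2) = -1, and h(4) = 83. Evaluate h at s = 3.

49

Using the Lagrange interpolation formula with nodes -4, -2, 4:
  L_0(s) = (s + 2)(s - 4) / 16
  L_1(s) = (s + 4)(s - 4) / -12
  L_2(s) = (s + 4)(s + 2) / 48
Then h(s) = 35·L_0(s) - 1·L_1(s) + 83·L_2(s).
Expanding and collecting terms gives h(s) = 4s^2 + 6s - 5.
Evaluating at s = 3: h(3) = 49.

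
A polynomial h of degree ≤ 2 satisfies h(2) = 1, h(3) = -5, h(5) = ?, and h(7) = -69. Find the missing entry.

The 3 known points determine the degree-2 polynomial uniquely.
Write h(t) = at^2 + bt + c. Substituting each data point gives a linear system:
  4a + 2b + c = 1
  9a + 3b + c = -5
  49a + 7b + c = -69
Solving the system yields a = -2, b = 4, c = 1.
So h(t) = -2t^2 + 4t + 1.
Then h(5) = -29.

-29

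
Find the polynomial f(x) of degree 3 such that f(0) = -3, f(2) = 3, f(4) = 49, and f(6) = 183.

f(x) = x^3 - x^2 + x - 3

Using the Lagrange interpolation formula with nodes 0, 2, 4, 6:
  L_0(x) = (x - 2)(x - 4)(x - 6) / -48
  L_1(x) = x(x - 4)(x - 6) / 16
  L_2(x) = x(x - 2)(x - 6) / -16
  L_3(x) = x(x - 2)(x - 4) / 48
Then f(x) = -3·L_0(x) + 3·L_1(x) + 49·L_2(x) + 183·L_3(x).
Expanding and collecting terms gives f(x) = x^3 - x^2 + x - 3.
Check: f(0) = -3. ✓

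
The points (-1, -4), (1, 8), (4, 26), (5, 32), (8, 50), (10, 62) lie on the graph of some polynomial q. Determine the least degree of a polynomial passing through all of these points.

Divided differences on the nodes -1, 1, 4, 5, 8, 10:
  order 0: -4  8  26  32  50  62
  order 1: 6  6  6  6  6
  order 2: 0  0  0  0
  order 3: 0  0  0
  order 4: 0  0
  order 5: 0
The order-1 divided differences are all 6 (nonzero) and every higher order vanishes, so the data lies on a polynomial of degree exactly 1.

1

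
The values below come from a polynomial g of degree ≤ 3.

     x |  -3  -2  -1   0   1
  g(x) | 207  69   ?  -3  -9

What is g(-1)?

11

On equispaced nodes a degree-3 polynomial has vanishing fourth forward difference, so
  g(-3) - 4·g(-2) + 6·g(-1) - 4·g(0) + g(1) = 0.
Substituting the known values and solving for g(-1):
  6·g(-1) = 66
  g(-1) = 11.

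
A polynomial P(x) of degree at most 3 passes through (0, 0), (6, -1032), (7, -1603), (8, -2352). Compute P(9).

-3303

Write P(x) = ax^3 + bx^2 + cx + d. Substituting each data point gives a linear system:
  d = 0
  216a + 36b + 6c + d = -1032
  343a + 49b + 7c + d = -1603
  512a + 64b + 8c + d = -2352
Solving the system yields a = -4, b = -5, c = 2, d = 0.
So P(x) = -4x^3 - 5x^2 + 2x.
Then P(9) = -3303.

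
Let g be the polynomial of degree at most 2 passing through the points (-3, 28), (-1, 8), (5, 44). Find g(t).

Using the Lagrange interpolation formula with nodes -3, -1, 5:
  L_0(t) = (t + 1)(t - 5) / 16
  L_1(t) = (t + 3)(t - 5) / -12
  L_2(t) = (t + 3)(t + 1) / 48
Then g(t) = 28·L_0(t) + 8·L_1(t) + 44·L_2(t).
Expanding and collecting terms gives g(t) = 2t² - 2t + 4.
Check: g(-1) = 8. ✓

g(t) = 2t^2 - 2t + 4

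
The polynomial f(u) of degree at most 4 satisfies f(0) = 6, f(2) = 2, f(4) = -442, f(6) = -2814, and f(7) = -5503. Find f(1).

Write f(u) = au^4 + bu^3 + cu^2 + du + e. Substituting each data point gives a linear system:
  e = 6
  16a + 8b + 4c + 2d + e = 2
  256a + 64b + 16c + 4d + e = -442
  1296a + 216b + 36c + 6d + e = -2814
  2401a + 343b + 49c + 7d + e = -5503
Solving the system yields a = -3, b = 5, c = -1, d = 4, e = 6.
So f(u) = -3u^4 + 5u^3 - u^2 + 4u + 6.
Then f(1) = 11.

11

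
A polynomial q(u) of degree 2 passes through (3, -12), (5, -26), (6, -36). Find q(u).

Using the Lagrange interpolation formula with nodes 3, 5, 6:
  L_0(u) = (u - 5)(u - 6) / 6
  L_1(u) = (u - 3)(u - 6) / -2
  L_2(u) = (u - 3)(u - 5) / 3
Then q(u) = -12·L_0(u) - 26·L_1(u) - 36·L_2(u).
Expanding and collecting terms gives q(u) = -u^2 + u - 6.
Check: q(3) = -12. ✓

q(u) = -u^2 + u - 6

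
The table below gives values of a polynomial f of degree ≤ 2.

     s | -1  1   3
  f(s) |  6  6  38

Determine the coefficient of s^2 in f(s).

4

Write f(s) = as^2 + bs + c. Substituting each data point gives a linear system:
  a - b + c = 6
  a + b + c = 6
  9a + 3b + c = 38
Solving the system yields a = 4, b = 0, c = 2.
So f(s) = 4s^2 + 2.
The leading coefficient is 4.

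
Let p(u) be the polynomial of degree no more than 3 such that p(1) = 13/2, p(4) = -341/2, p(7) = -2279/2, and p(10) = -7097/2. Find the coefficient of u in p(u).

Write p(u) = au^3 + bu^2 + cu + d. Substituting each data point gives a linear system:
  a + b + c + d = 13/2
  64a + 16b + 4c + d = -341/2
  343a + 49b + 7c + d = -2279/2
  1000a + 100b + 10c + d = -7097/2
Solving the system yields a = -4, b = 4, c = 5, d = 3/2.
So p(u) = -4u^3 + 4u^2 + 5u + 3/2.
The coefficient of u is 5.

5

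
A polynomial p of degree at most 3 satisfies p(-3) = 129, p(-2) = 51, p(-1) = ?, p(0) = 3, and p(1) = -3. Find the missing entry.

The 4 known points determine the degree-3 polynomial uniquely.
Write p(n) = an^3 + bn^2 + cn + d. Substituting each data point gives a linear system:
  -27a + 9b - 3c + d = 129
  -8a + 4b - 2c + d = 51
  d = 3
  a + b + c + d = -3
Solving the system yields a = -3, b = 3, c = -6, d = 3.
So p(n) = -3n^3 + 3n^2 - 6n + 3.
Then p(-1) = 15.

15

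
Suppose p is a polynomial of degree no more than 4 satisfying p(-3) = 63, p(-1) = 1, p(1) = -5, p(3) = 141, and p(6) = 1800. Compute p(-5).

469

Using the Lagrange interpolation formula with nodes -3, -1, 1, 3, 6:
  L_0(u) = (u + 1)(u - 1)(u - 3)(u - 6) / 432
  L_1(u) = (u + 3)(u - 1)(u - 3)(u - 6) / -112
  L_2(u) = (u + 3)(u + 1)(u - 3)(u - 6) / 80
  L_3(u) = (u + 3)(u + 1)(u - 1)(u - 6) / -144
  L_4(u) = (u + 3)(u + 1)(u - 1)(u - 3) / 945
Then p(u) = 63·L_0(u) + 1·L_1(u) - 5·L_2(u) + 141·L_3(u) + 1800·L_4(u).
Expanding and collecting terms gives p(u) = u^4 + 2u^3 + 3u^2 - 5u - 6.
Evaluating at u = -5: p(-5) = 469.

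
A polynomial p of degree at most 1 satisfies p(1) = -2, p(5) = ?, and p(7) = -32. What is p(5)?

-22

The 2 known points determine the degree-1 polynomial uniquely.
Write p(u) = au + b. Substituting each data point gives a linear system:
  a + b = -2
  7a + b = -32
Solving the system yields a = -5, b = 3.
So p(u) = -5u + 3.
Then p(5) = -22.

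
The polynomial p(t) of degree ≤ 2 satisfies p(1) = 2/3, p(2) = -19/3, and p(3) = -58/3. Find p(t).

p(t) = -3t^2 + 2t + 5/3

Write p(t) = at^2 + bt + c. Substituting each data point gives a linear system:
  a + b + c = 2/3
  4a + 2b + c = -19/3
  9a + 3b + c = -58/3
Solving the system yields a = -3, b = 2, c = 5/3.
So p(t) = -3t² + 2t + 5/3.
Check: p(2) = -19/3. ✓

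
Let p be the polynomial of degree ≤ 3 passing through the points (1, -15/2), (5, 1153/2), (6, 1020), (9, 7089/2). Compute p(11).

Using the Lagrange interpolation formula with nodes 1, 5, 6, 9:
  L_0(n) = (n - 5)(n - 6)(n - 9) / -160
  L_1(n) = (n - 1)(n - 6)(n - 9) / 16
  L_2(n) = (n - 1)(n - 5)(n - 9) / -15
  L_3(n) = (n - 1)(n - 5)(n - 6) / 96
Then p(n) = -15/2·L_0(n) + 1153/2·L_1(n) + 1020·L_2(n) + 7089/2·L_3(n).
Expanding and collecting terms gives p(n) = 5n^3 - (1/2)n^2 - 6n - 6.
Evaluating at n = 11: p(11) = 13045/2.

13045/2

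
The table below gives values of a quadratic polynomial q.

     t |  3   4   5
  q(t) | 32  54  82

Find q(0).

2

Write q(t) = at^2 + bt + c. Substituting each data point gives a linear system:
  9a + 3b + c = 32
  16a + 4b + c = 54
  25a + 5b + c = 82
Solving the system yields a = 3, b = 1, c = 2.
So q(t) = 3t² + t + 2.
Then q(0) = 2.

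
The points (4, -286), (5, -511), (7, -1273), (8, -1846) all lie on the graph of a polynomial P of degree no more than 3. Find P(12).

Write P(s) = as^3 + bs^2 + cs + d. Substituting each data point gives a linear system:
  64a + 16b + 4c + d = -286
  125a + 25b + 5c + d = -511
  343a + 49b + 7c + d = -1273
  512a + 64b + 8c + d = -1846
Solving the system yields a = -3, b = -4, c = -6, d = -6.
So P(s) = -3s³ - 4s² - 6s - 6.
Then P(12) = -5838.

-5838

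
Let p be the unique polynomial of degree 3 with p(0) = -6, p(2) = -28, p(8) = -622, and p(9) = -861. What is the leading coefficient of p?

-1

Write p(t) = at^3 + bt^2 + ct + d. Substituting each data point gives a linear system:
  d = -6
  8a + 4b + 2c + d = -28
  512a + 64b + 8c + d = -622
  729a + 81b + 9c + d = -861
Solving the system yields a = -1, b = -1, c = -5, d = -6.
So p(t) = -t³ - t² - 5t - 6.
The leading coefficient is -1.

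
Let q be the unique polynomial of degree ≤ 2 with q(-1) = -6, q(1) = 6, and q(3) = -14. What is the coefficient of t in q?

6

Write q(t) = at^2 + bt + c. Substituting each data point gives a linear system:
  a - b + c = -6
  a + b + c = 6
  9a + 3b + c = -14
Solving the system yields a = -4, b = 6, c = 4.
So q(t) = -4t^2 + 6t + 4.
The coefficient of t is 6.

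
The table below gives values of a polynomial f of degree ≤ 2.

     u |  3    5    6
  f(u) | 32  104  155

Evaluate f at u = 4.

63

Write f(u) = au^2 + bu + c. Substituting each data point gives a linear system:
  9a + 3b + c = 32
  25a + 5b + c = 104
  36a + 6b + c = 155
Solving the system yields a = 5, b = -4, c = -1.
So f(u) = 5u^2 - 4u - 1.
Then f(4) = 63.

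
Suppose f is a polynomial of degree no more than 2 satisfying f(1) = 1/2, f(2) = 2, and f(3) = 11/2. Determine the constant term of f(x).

Write f(x) = ax^2 + bx + c. Substituting each data point gives a linear system:
  a + b + c = 1/2
  4a + 2b + c = 2
  9a + 3b + c = 11/2
Solving the system yields a = 1, b = -3/2, c = 1.
So f(x) = x^2 - (3/2)x + 1.
The constant term is 1.

1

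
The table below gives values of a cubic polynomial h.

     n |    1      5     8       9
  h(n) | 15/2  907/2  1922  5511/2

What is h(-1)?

Write h(n) = an^3 + bn^2 + cn + d. Substituting each data point gives a linear system:
  a + b + c + d = 15/2
  125a + 25b + 5c + d = 907/2
  512a + 64b + 8c + d = 1922
  729a + 81b + 9c + d = 5511/2
Solving the system yields a = 4, b = -2, c = -1/2, d = 6.
So h(n) = 4n^3 - 2n^2 - (1/2)n + 6.
Then h(-1) = 1/2.

1/2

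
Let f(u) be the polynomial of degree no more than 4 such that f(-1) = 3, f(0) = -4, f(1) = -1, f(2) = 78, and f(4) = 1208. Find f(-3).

Write f(u) = au^4 + bu^3 + cu^2 + du + e. Substituting each data point gives a linear system:
  a - b + c - d + e = 3
  e = -4
  a + b + c + d + e = -1
  16a + 8b + 4c + 2d + e = 78
  256a + 64b + 16c + 4d + e = 1208
Solving the system yields a = 4, b = 3, c = 1, d = -5, e = -4.
So f(u) = 4u⁴ + 3u³ + u² - 5u - 4.
Then f(-3) = 263.

263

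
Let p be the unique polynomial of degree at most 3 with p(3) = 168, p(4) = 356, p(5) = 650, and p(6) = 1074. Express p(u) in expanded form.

p(u) = 4u^3 + 5u^2 + 5u

Write p(u) = au^3 + bu^2 + cu + d. Substituting each data point gives a linear system:
  27a + 9b + 3c + d = 168
  64a + 16b + 4c + d = 356
  125a + 25b + 5c + d = 650
  216a + 36b + 6c + d = 1074
Solving the system yields a = 4, b = 5, c = 5, d = 0.
So p(u) = 4u^3 + 5u^2 + 5u.
Check: p(4) = 356. ✓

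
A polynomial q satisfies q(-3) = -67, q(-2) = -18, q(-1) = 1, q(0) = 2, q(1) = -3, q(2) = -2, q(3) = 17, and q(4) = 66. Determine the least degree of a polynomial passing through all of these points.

3

Forward differences of the values at t = -3, -2, -1, 0, 1, 2, 3, 4:
  q  : -67  -18  1  2  -3  -2  17  66
  Δ  : 49  19  1  -5  1  19  49
  Δ^2: -30  -18  -6  6  18  30
  Δ^3: 12  12  12  12  12
  Δ^4: 0  0  0  0
  Δ^5: 0  0  0
  Δ^6: 0  0
  Δ^7: 0
The third differences are constant (12) and nonzero, while all higher differences vanish, so the minimal degree is 3.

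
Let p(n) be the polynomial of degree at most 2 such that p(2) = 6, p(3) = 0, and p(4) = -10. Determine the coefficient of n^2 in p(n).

-2

Write p(n) = an^2 + bn + c. Substituting each data point gives a linear system:
  4a + 2b + c = 6
  9a + 3b + c = 0
  16a + 4b + c = -10
Solving the system yields a = -2, b = 4, c = 6.
So p(n) = -2n² + 4n + 6.
The leading coefficient is -2.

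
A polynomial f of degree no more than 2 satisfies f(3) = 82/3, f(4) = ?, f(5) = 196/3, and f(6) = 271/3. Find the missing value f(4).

The 3 known points determine the degree-2 polynomial uniquely.
Write f(s) = as^2 + bs + c. Substituting each data point gives a linear system:
  9a + 3b + c = 82/3
  25a + 5b + c = 196/3
  36a + 6b + c = 271/3
Solving the system yields a = 2, b = 3, c = 1/3.
So f(s) = 2s^2 + 3s + 1/3.
Then f(4) = 133/3.

133/3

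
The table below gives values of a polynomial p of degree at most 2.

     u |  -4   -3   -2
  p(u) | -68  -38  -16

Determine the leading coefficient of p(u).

Write p(u) = au^2 + bu + c. Substituting each data point gives a linear system:
  16a - 4b + c = -68
  9a - 3b + c = -38
  4a - 2b + c = -16
Solving the system yields a = -4, b = 2, c = 4.
So p(u) = -4u^2 + 2u + 4.
The leading coefficient is -4.

-4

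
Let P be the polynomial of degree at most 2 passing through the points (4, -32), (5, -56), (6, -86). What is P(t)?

P(t) = -3t^2 + 3t + 4

Write P(t) = at^2 + bt + c. Substituting each data point gives a linear system:
  16a + 4b + c = -32
  25a + 5b + c = -56
  36a + 6b + c = -86
Solving the system yields a = -3, b = 3, c = 4.
So P(t) = -3t^2 + 3t + 4.
Check: P(5) = -56. ✓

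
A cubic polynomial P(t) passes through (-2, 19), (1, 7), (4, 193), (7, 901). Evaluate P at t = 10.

2455

Forward differences of the values at t = -2, 1, 4, 7:
  P  : 19  7  193  901
  Δ  : -12  186  708
  Δ^2: 198  522
  Δ^3: 324
The third differences are constant, confirming degree 3.
Interpolating (Newton forward form) and evaluating at t = 10 gives P(10) = 2455.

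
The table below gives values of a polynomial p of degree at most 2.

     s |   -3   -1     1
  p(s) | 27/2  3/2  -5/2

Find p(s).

Write p(s) = as^2 + bs + c. Substituting each data point gives a linear system:
  9a - 3b + c = 27/2
  a - b + c = 3/2
  a + b + c = -5/2
Solving the system yields a = 1, b = -2, c = -3/2.
So p(s) = s² - 2s - 3/2.
Check: p(-3) = 27/2. ✓

p(s) = s^2 - 2s - 3/2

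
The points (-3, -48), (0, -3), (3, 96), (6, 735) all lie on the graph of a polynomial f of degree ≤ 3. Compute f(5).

432

Using the Lagrange interpolation formula with nodes -3, 0, 3, 6:
  L_0(t) = t(t - 3)(t - 6) / -162
  L_1(t) = (t + 3)(t - 3)(t - 6) / 54
  L_2(t) = (t + 3)t(t - 6) / -54
  L_3(t) = (t + 3)t(t - 3) / 162
Then f(t) = -48·L_0(t) - 3·L_1(t) + 96·L_2(t) + 735·L_3(t).
Expanding and collecting terms gives f(t) = 3t^3 + 3t^2 - 3t - 3.
Evaluating at t = 5: f(5) = 432.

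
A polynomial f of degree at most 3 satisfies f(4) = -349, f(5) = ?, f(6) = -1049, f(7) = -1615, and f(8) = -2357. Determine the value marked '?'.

-635

On equispaced nodes a degree-3 polynomial has vanishing fourth forward difference, so
  f(4) - 4·f(5) + 6·f(6) - 4·f(7) + f(8) = 0.
Substituting the known values and solving for f(5):
  -4·f(5) = 2540
  f(5) = -635.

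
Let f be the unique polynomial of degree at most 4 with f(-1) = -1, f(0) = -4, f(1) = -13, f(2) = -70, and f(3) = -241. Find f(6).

Using the Lagrange interpolation formula with nodes -1, 0, 1, 2, 3:
  L_0(u) = u(u - 1)(u - 2)(u - 3) / 24
  L_1(u) = (u + 1)(u - 1)(u - 2)(u - 3) / -6
  L_2(u) = (u + 1)u(u - 2)(u - 3) / 4
  L_3(u) = (u + 1)u(u - 1)(u - 3) / -6
  L_4(u) = (u + 1)u(u - 1)(u - 2) / 24
Then f(u) = -1·L_0(u) - 4·L_1(u) - 13·L_2(u) - 70·L_3(u) - 241·L_4(u).
Expanding and collecting terms gives f(u) = -u^4 - 5u^3 - 2u^2 - u - 4.
Evaluating at u = 6: f(6) = -2458.

-2458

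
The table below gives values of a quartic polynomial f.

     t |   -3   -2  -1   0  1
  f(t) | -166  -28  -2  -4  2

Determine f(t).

Using the Lagrange interpolation formula with nodes -3, -2, -1, 0, 1:
  L_0(t) = (t + 2)(t + 1)t(t - 1) / 24
  L_1(t) = (t + 3)(t + 1)t(t - 1) / -6
  L_2(t) = (t + 3)(t + 2)t(t - 1) / 4
  L_3(t) = (t + 3)(t + 2)(t + 1)(t - 1) / -6
  L_4(t) = (t + 3)(t + 2)(t + 1)t / 24
Then f(t) = -166·L_0(t) - 28·L_1(t) - 2·L_2(t) - 4·L_3(t) + 2·L_4(t).
Expanding and collecting terms gives f(t) = -2t^4 + 2t^3 + 6t^2 - 4.
Check: f(-3) = -166. ✓

f(t) = -2t^4 + 2t^3 + 6t^2 - 4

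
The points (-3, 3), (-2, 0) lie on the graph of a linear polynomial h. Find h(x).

h(x) = -3x - 6

Using the Lagrange interpolation formula with nodes -3, -2:
  L_0(x) = (x + 2) / -1
  L_1(x) = (x + 3) / 1
Then h(x) = 3·L_0(x) + 0·L_1(x).
Expanding and collecting terms gives h(x) = -3x - 6.
Check: h(-3) = 3. ✓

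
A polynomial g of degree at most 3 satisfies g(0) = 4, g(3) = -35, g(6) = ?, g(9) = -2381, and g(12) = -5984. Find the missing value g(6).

On equispaced nodes a degree-3 polynomial has vanishing fourth forward difference, so
  g(0) - 4·g(3) + 6·g(6) - 4·g(9) + g(12) = 0.
Substituting the known values and solving for g(6):
  6·g(6) = -3684
  g(6) = -614.

-614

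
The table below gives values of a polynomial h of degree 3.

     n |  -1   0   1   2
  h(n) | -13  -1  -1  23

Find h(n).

Using the Lagrange interpolation formula with nodes -1, 0, 1, 2:
  L_0(n) = n(n - 1)(n - 2) / -6
  L_1(n) = (n + 1)(n - 1)(n - 2) / 2
  L_2(n) = (n + 1)n(n - 2) / -2
  L_3(n) = (n + 1)n(n - 1) / 6
Then h(n) = -13·L_0(n) - 1·L_1(n) - 1·L_2(n) + 23·L_3(n).
Expanding and collecting terms gives h(n) = 6n^3 - 6n^2 - 1.
Check: h(0) = -1. ✓

h(n) = 6n^3 - 6n^2 - 1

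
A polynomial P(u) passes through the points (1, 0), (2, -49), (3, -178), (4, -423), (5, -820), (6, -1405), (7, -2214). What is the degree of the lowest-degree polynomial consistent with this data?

3

Forward differences of the values at u = 1, 2, 3, 4, 5, 6, 7:
  P  : 0  -49  -178  -423  -820  -1405  -2214
  Δ  : -49  -129  -245  -397  -585  -809
  Δ^2: -80  -116  -152  -188  -224
  Δ^3: -36  -36  -36  -36
  Δ^4: 0  0  0
  Δ^5: 0  0
  Δ^6: 0
The third differences are constant (-36) and nonzero, while all higher differences vanish, so the minimal degree is 3.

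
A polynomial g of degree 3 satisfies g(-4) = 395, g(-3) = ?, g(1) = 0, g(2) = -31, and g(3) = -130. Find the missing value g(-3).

164

The 4 known points determine the degree-3 polynomial uniquely.
Write g(x) = ax^3 + bx^2 + cx + d. Substituting each data point gives a linear system:
  -64a + 16b - 4c + d = 395
  a + b + c + d = 0
  8a + 4b + 2c + d = -31
  27a + 9b + 3c + d = -130
Solving the system yields a = -6, b = 2, c = 5, d = -1.
So g(x) = -6x^3 + 2x^2 + 5x - 1.
Then g(-3) = 164.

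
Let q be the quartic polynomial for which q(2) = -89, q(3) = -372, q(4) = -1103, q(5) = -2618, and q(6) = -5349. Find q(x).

Write q(x) = ax^4 + bx^3 + cx^2 + dx + e. Substituting each data point gives a linear system:
  16a + 8b + 4c + 2d + e = -89
  81a + 27b + 9c + 3d + e = -372
  256a + 64b + 16c + 4d + e = -1103
  625a + 125b + 25c + 5d + e = -2618
  1296a + 216b + 36c + 6d + e = -5349
Solving the system yields a = -4, b = 0, c = -4, d = -3, e = -3.
So q(x) = -4x^4 - 4x^2 - 3x - 3.
Check: q(2) = -89. ✓

q(x) = -4x^4 - 4x^2 - 3x - 3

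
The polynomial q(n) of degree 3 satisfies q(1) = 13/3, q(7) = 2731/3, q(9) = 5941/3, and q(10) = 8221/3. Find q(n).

q(n) = 3n^3 - 3n^2 + 4n + 1/3

Write q(n) = an^3 + bn^2 + cn + d. Substituting each data point gives a linear system:
  a + b + c + d = 13/3
  343a + 49b + 7c + d = 2731/3
  729a + 81b + 9c + d = 5941/3
  1000a + 100b + 10c + d = 8221/3
Solving the system yields a = 3, b = -3, c = 4, d = 1/3.
So q(n) = 3n³ - 3n² + 4n + 1/3.
Check: q(10) = 8221/3. ✓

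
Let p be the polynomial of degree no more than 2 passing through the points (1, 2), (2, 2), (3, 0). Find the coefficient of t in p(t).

Write p(t) = at^2 + bt + c. Substituting each data point gives a linear system:
  a + b + c = 2
  4a + 2b + c = 2
  9a + 3b + c = 0
Solving the system yields a = -1, b = 3, c = 0.
So p(t) = -t^2 + 3t.
The coefficient of t is 3.

3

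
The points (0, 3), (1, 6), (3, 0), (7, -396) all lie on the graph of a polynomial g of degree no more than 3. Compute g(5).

-102

Write g(n) = an^3 + bn^2 + cn + d. Substituting each data point gives a linear system:
  d = 3
  a + b + c + d = 6
  27a + 9b + 3c + d = 0
  343a + 49b + 7c + d = -396
Solving the system yields a = -2, b = 6, c = -1, d = 3.
So g(n) = -2n^3 + 6n^2 - n + 3.
Then g(5) = -102.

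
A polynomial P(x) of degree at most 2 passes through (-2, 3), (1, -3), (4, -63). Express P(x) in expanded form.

Write P(x) = ax^2 + bx + c. Substituting each data point gives a linear system:
  4a - 2b + c = 3
  a + b + c = -3
  16a + 4b + c = -63
Solving the system yields a = -3, b = -5, c = 5.
So P(x) = -3x^2 - 5x + 5.
Check: P(1) = -3. ✓

P(x) = -3x^2 - 5x + 5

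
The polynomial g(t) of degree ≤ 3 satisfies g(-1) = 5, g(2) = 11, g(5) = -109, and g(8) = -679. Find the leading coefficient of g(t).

Write g(t) = at^3 + bt^2 + ct + d. Substituting each data point gives a linear system:
  -a + b - c + d = 5
  8a + 4b + 2c + d = 11
  125a + 25b + 5c + d = -109
  512a + 64b + 8c + d = -679
Solving the system yields a = -2, b = 5, c = 3, d = 1.
So g(t) = -2t³ + 5t² + 3t + 1.
The leading coefficient is -2.

-2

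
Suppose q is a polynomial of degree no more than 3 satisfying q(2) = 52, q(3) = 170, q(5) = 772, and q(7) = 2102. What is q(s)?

q(s) = 6s^3 + s^2 - s + 2

Using the Lagrange interpolation formula with nodes 2, 3, 5, 7:
  L_0(s) = (s - 3)(s - 5)(s - 7) / -15
  L_1(s) = (s - 2)(s - 5)(s - 7) / 8
  L_2(s) = (s - 2)(s - 3)(s - 7) / -12
  L_3(s) = (s - 2)(s - 3)(s - 5) / 40
Then q(s) = 52·L_0(s) + 170·L_1(s) + 772·L_2(s) + 2102·L_3(s).
Expanding and collecting terms gives q(s) = 6s^3 + s^2 - s + 2.
Check: q(7) = 2102. ✓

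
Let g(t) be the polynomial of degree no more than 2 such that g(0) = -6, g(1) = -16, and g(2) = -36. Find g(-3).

Write g(t) = at^2 + bt + c. Substituting each data point gives a linear system:
  c = -6
  a + b + c = -16
  4a + 2b + c = -36
Solving the system yields a = -5, b = -5, c = -6.
So g(t) = -5t² - 5t - 6.
Then g(-3) = -36.

-36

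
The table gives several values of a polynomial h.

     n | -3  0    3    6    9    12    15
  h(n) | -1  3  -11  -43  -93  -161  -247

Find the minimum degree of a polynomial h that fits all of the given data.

2

Forward differences of the values at n = -3, 0, 3, 6, 9, 12, 15:
  h  : -1  3  -11  -43  -93  -161  -247
  Δ  : 4  -14  -32  -50  -68  -86
  Δ^2: -18  -18  -18  -18  -18
  Δ^3: 0  0  0  0
  Δ^4: 0  0  0
  Δ^5: 0  0
  Δ^6: 0
The second differences are constant (-18) and nonzero, while all higher differences vanish, so the minimal degree is 2.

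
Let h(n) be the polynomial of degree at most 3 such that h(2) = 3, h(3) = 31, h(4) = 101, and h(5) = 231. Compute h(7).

Forward differences of the values at n = 2, 3, 4, 5:
  h  : 3  31  101  231
  Δ  : 28  70  130
  Δ^2: 42  60
  Δ^3: 18
The third differences are constant, confirming degree 3.
Interpolating (Newton forward form) and evaluating at n = 7 gives h(7) = 743.

743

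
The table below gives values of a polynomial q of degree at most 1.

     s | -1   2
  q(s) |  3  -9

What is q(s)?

Write q(s) = as + b. Substituting each data point gives a linear system:
  -a + b = 3
  2a + b = -9
Solving the system yields a = -4, b = -1.
So q(s) = -4s - 1.
Check: q(2) = -9. ✓

q(s) = -4s - 1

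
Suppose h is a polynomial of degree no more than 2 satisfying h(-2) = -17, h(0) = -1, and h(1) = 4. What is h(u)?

Write h(u) = au^2 + bu + c. Substituting each data point gives a linear system:
  4a - 2b + c = -17
  c = -1
  a + b + c = 4
Solving the system yields a = -1, b = 6, c = -1.
So h(u) = -u^2 + 6u - 1.
Check: h(0) = -1. ✓

h(u) = -u^2 + 6u - 1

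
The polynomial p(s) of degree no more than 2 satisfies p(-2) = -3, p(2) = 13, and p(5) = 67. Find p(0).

-3

Using the Lagrange interpolation formula with nodes -2, 2, 5:
  L_0(s) = (s - 2)(s - 5) / 28
  L_1(s) = (s + 2)(s - 5) / -12
  L_2(s) = (s + 2)(s - 2) / 21
Then p(s) = -3·L_0(s) + 13·L_1(s) + 67·L_2(s).
Expanding and collecting terms gives p(s) = 2s² + 4s - 3.
Evaluating at s = 0: p(0) = -3.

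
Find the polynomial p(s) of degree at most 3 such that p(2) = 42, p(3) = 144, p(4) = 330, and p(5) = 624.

p(s) = 4s^3 + 6s^2 - 4s - 6

Using the Lagrange interpolation formula with nodes 2, 3, 4, 5:
  L_0(s) = (s - 3)(s - 4)(s - 5) / -6
  L_1(s) = (s - 2)(s - 4)(s - 5) / 2
  L_2(s) = (s - 2)(s - 3)(s - 5) / -2
  L_3(s) = (s - 2)(s - 3)(s - 4) / 6
Then p(s) = 42·L_0(s) + 144·L_1(s) + 330·L_2(s) + 624·L_3(s).
Expanding and collecting terms gives p(s) = 4s³ + 6s² - 4s - 6.
Check: p(3) = 144. ✓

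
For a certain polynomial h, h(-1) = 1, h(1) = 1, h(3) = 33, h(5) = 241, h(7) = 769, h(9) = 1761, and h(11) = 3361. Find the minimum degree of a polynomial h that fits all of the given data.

Forward differences of the values at s = -1, 1, 3, 5, 7, 9, 11:
  h  : 1  1  33  241  769  1761  3361
  Δ  : 0  32  208  528  992  1600
  Δ^2: 32  176  320  464  608
  Δ^3: 144  144  144  144
  Δ^4: 0  0  0
  Δ^5: 0  0
  Δ^6: 0
The third differences are constant (144) and nonzero, while all higher differences vanish, so the minimal degree is 3.

3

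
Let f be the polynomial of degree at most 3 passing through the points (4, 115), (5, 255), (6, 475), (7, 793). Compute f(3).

37

Write f(t) = at^3 + bt^2 + ct + d. Substituting each data point gives a linear system:
  64a + 16b + 4c + d = 115
  125a + 25b + 5c + d = 255
  216a + 36b + 6c + d = 475
  343a + 49b + 7c + d = 793
Solving the system yields a = 3, b = -5, c = 2, d = -5.
So f(t) = 3t³ - 5t² + 2t - 5.
Then f(3) = 37.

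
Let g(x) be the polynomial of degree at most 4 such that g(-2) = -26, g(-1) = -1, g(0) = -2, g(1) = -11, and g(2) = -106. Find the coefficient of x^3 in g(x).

Write g(x) = ax^4 + bx^3 + cx^2 + dx + e. Substituting each data point gives a linear system:
  16a - 8b + 4c - 2d + e = -26
  a - b + c - d + e = -1
  e = -2
  a + b + c + d + e = -11
  16a + 8b + 4c + 2d + e = -106
Solving the system yields a = -4, b = -5, c = 0, d = 0, e = -2.
So g(x) = -4x⁴ - 5x³ - 2.
The coefficient of x^3 is -5.

-5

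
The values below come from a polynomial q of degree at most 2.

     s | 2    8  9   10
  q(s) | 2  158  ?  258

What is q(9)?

The 3 known points determine the degree-2 polynomial uniquely.
Write q(s) = as^2 + bs + c. Substituting each data point gives a linear system:
  4a + 2b + c = 2
  64a + 8b + c = 158
  100a + 10b + c = 258
Solving the system yields a = 3, b = -4, c = -2.
So q(s) = 3s^2 - 4s - 2.
Then q(9) = 205.

205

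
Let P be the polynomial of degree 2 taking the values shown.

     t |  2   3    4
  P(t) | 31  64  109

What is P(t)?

P(t) = 6t^2 + 3t + 1

Using the Lagrange interpolation formula with nodes 2, 3, 4:
  L_0(t) = (t - 3)(t - 4) / 2
  L_1(t) = (t - 2)(t - 4) / -1
  L_2(t) = (t - 2)(t - 3) / 2
Then P(t) = 31·L_0(t) + 64·L_1(t) + 109·L_2(t).
Expanding and collecting terms gives P(t) = 6t^2 + 3t + 1.
Check: P(4) = 109. ✓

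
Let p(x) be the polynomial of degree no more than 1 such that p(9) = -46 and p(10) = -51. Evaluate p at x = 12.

Using the Lagrange interpolation formula with nodes 9, 10:
  L_0(x) = (x - 10) / -1
  L_1(x) = (x - 9) / 1
Then p(x) = -46·L_0(x) - 51·L_1(x).
Expanding and collecting terms gives p(x) = -5x - 1.
Evaluating at x = 12: p(12) = -61.

-61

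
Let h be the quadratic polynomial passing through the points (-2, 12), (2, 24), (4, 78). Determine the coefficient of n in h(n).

3

Write h(n) = an^2 + bn + c. Substituting each data point gives a linear system:
  4a - 2b + c = 12
  4a + 2b + c = 24
  16a + 4b + c = 78
Solving the system yields a = 4, b = 3, c = 2.
So h(n) = 4n^2 + 3n + 2.
The coefficient of n is 3.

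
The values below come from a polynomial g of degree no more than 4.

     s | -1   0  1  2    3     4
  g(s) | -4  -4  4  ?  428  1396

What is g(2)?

80

On equispaced nodes a degree-4 polynomial has vanishing fifth forward difference, so
  - g(-1) + 5·g(0) - 10·g(1) + 10·g(2) - 5·g(3) + g(4) = 0.
Substituting the known values and solving for g(2):
  10·g(2) = 800
  g(2) = 80.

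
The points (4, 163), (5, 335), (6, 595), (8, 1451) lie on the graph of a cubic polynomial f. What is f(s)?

Write f(s) = as^3 + bs^2 + cs + d. Substituting each data point gives a linear system:
  64a + 16b + 4c + d = 163
  125a + 25b + 5c + d = 335
  216a + 36b + 6c + d = 595
  512a + 64b + 8c + d = 1451
Solving the system yields a = 3, b = -1, c = -2, d = -5.
So f(s) = 3s^3 - s^2 - 2s - 5.
Check: f(4) = 163. ✓

f(s) = 3s^3 - s^2 - 2s - 5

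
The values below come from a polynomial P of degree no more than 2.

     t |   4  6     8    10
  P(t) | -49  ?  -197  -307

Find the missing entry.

-111

The 3 known points determine the degree-2 polynomial uniquely.
Write P(t) = at^2 + bt + c. Substituting each data point gives a linear system:
  16a + 4b + c = -49
  64a + 8b + c = -197
  100a + 10b + c = -307
Solving the system yields a = -3, b = -1, c = 3.
So P(t) = -3t² - t + 3.
Then P(6) = -111.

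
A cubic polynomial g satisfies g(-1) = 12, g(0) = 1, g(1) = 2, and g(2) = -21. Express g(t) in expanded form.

g(t) = -6t^3 + 6t^2 + t + 1

Using the Lagrange interpolation formula with nodes -1, 0, 1, 2:
  L_0(t) = t(t - 1)(t - 2) / -6
  L_1(t) = (t + 1)(t - 1)(t - 2) / 2
  L_2(t) = (t + 1)t(t - 2) / -2
  L_3(t) = (t + 1)t(t - 1) / 6
Then g(t) = 12·L_0(t) + 1·L_1(t) + 2·L_2(t) - 21·L_3(t).
Expanding and collecting terms gives g(t) = -6t^3 + 6t^2 + t + 1.
Check: g(1) = 2. ✓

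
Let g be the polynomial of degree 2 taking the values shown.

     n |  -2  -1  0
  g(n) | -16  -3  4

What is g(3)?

Forward differences of the values at n = -2, -1, 0:
  g  : -16  -3  4
  Δ  : 13  7
  Δ^2: -6
The second differences are constant, confirming degree 2.
Interpolating (Newton forward form) and evaluating at n = 3 gives g(3) = -11.

-11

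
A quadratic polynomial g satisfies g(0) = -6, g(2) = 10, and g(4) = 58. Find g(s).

Write g(s) = as^2 + bs + c. Substituting each data point gives a linear system:
  c = -6
  4a + 2b + c = 10
  16a + 4b + c = 58
Solving the system yields a = 4, b = 0, c = -6.
So g(s) = 4s^2 - 6.
Check: g(4) = 58. ✓

g(s) = 4s^2 - 6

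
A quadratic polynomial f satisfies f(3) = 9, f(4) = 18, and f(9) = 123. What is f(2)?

Using the Lagrange interpolation formula with nodes 3, 4, 9:
  L_0(u) = (u - 4)(u - 9) / 6
  L_1(u) = (u - 3)(u - 9) / -5
  L_2(u) = (u - 3)(u - 4) / 30
Then f(u) = 9·L_0(u) + 18·L_1(u) + 123·L_2(u).
Expanding and collecting terms gives f(u) = 2u^2 - 5u + 6.
Evaluating at u = 2: f(2) = 4.

4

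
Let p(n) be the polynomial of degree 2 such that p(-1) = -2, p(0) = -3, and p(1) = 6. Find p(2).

25

Using the Lagrange interpolation formula with nodes -1, 0, 1:
  L_0(n) = n(n - 1) / 2
  L_1(n) = (n + 1)(n - 1) / -1
  L_2(n) = (n + 1)n / 2
Then p(n) = -2·L_0(n) - 3·L_1(n) + 6·L_2(n).
Expanding and collecting terms gives p(n) = 5n^2 + 4n - 3.
Evaluating at n = 2: p(2) = 25.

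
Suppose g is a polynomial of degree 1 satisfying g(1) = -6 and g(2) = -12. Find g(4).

-24

Write g(n) = an + b. Substituting each data point gives a linear system:
  a + b = -6
  2a + b = -12
Solving the system yields a = -6, b = 0.
So g(n) = -6n.
Then g(4) = -24.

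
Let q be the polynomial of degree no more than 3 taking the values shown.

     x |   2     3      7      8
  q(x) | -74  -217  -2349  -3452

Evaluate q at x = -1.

Using the Lagrange interpolation formula with nodes 2, 3, 7, 8:
  L_0(x) = (x - 3)(x - 7)(x - 8) / -30
  L_1(x) = (x - 2)(x - 7)(x - 8) / 20
  L_2(x) = (x - 2)(x - 3)(x - 8) / -20
  L_3(x) = (x - 2)(x - 3)(x - 7) / 30
Then q(x) = -74·L_0(x) - 217·L_1(x) - 2349·L_2(x) - 3452·L_3(x).
Expanding and collecting terms gives q(x) = -6x³ - 6x² + x - 4.
Evaluating at x = -1: q(-1) = -5.

-5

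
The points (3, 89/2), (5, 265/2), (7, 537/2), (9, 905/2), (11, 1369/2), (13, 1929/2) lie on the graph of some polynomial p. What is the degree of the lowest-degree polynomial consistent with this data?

2

Forward differences of the values at n = 3, 5, 7, 9, 11, 13:
  p  : 89/2  265/2  537/2  905/2  1369/2  1929/2
  Δ  : 88  136  184  232  280
  Δ^2: 48  48  48  48
  Δ^3: 0  0  0
  Δ^4: 0  0
  Δ^5: 0
The second differences are constant (48) and nonzero, while all higher differences vanish, so the minimal degree is 2.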